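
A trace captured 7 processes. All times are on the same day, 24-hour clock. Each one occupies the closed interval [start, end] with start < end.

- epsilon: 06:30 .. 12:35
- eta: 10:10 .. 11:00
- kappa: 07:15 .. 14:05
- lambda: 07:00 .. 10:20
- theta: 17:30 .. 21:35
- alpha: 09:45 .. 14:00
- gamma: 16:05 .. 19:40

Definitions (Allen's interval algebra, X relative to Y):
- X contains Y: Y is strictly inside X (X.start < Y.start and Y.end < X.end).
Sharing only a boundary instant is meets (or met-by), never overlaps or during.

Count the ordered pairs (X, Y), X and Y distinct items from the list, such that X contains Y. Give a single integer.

5

Checking all 42 ordered pairs for relation 'contains'; matching pairs in alphabetical order:
(alpha, eta): alpha contains eta ✓
(epsilon, eta): epsilon contains eta ✓
(epsilon, lambda): epsilon contains lambda ✓
(kappa, alpha): kappa contains alpha ✓
(kappa, eta): kappa contains eta ✓
Count: 5.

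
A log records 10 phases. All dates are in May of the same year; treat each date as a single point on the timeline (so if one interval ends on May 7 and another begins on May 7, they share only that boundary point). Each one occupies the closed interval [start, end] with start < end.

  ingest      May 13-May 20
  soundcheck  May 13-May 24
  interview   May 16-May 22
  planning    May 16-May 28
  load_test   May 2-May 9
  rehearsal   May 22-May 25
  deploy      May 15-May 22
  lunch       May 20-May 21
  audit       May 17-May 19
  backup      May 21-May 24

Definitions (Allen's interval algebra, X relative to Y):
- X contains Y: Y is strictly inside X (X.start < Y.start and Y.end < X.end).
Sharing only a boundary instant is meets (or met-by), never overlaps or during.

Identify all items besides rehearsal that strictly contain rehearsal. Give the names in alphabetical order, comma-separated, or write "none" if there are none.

Target rehearsal = [May 22, May 25].
audit [May 17, May 19] → before → no.
backup [May 21, May 24] → overlaps → no.
deploy [May 15, May 22] → meets → no.
ingest [May 13, May 20] → before → no.
interview [May 16, May 22] → meets → no.
load_test [May 2, May 9] → before → no.
lunch [May 20, May 21] → before → no.
planning [May 16, May 28] → contains → yes.
soundcheck [May 13, May 24] → overlaps → no.
Result: planning.

planning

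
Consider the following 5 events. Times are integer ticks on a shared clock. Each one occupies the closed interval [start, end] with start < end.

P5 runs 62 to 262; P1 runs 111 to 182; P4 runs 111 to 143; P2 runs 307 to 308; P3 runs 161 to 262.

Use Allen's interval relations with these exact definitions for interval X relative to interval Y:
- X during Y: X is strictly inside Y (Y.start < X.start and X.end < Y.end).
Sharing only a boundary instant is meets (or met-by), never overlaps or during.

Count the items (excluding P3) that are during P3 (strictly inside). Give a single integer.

0

Target P3 = [161, 262].
P1 [111, 182] → overlaps → no.
P2 [307, 308] → after → no.
P4 [111, 143] → before → no.
P5 [62, 262] → finished-by → no.
Total: 0.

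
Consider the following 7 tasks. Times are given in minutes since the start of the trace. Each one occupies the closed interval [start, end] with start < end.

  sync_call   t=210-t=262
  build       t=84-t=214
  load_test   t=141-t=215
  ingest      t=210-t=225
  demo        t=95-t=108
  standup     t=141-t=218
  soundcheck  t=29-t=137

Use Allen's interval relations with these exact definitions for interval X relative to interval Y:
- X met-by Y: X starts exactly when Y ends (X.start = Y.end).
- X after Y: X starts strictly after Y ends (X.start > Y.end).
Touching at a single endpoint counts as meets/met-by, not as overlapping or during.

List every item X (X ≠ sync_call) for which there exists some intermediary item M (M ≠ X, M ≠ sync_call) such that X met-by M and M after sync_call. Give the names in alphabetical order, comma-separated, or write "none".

none

Target sync_call = [t=210, t=262].
Intermediaries M with M after sync_call: none.
Union: none.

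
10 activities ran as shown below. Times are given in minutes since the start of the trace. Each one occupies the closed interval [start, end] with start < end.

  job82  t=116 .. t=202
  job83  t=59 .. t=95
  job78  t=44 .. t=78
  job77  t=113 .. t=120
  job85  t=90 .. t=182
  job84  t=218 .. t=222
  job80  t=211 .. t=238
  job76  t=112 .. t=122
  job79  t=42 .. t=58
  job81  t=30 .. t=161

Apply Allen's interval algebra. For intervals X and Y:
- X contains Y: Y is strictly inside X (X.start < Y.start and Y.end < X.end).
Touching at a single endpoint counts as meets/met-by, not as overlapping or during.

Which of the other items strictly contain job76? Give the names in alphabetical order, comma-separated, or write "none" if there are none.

Target job76 = [t=112, t=122].
job77 [t=113, t=120] → during → no.
job78 [t=44, t=78] → before → no.
job79 [t=42, t=58] → before → no.
job80 [t=211, t=238] → after → no.
job81 [t=30, t=161] → contains → yes.
job82 [t=116, t=202] → overlapped-by → no.
job83 [t=59, t=95] → before → no.
job84 [t=218, t=222] → after → no.
job85 [t=90, t=182] → contains → yes.
Result: job81, job85.

job81, job85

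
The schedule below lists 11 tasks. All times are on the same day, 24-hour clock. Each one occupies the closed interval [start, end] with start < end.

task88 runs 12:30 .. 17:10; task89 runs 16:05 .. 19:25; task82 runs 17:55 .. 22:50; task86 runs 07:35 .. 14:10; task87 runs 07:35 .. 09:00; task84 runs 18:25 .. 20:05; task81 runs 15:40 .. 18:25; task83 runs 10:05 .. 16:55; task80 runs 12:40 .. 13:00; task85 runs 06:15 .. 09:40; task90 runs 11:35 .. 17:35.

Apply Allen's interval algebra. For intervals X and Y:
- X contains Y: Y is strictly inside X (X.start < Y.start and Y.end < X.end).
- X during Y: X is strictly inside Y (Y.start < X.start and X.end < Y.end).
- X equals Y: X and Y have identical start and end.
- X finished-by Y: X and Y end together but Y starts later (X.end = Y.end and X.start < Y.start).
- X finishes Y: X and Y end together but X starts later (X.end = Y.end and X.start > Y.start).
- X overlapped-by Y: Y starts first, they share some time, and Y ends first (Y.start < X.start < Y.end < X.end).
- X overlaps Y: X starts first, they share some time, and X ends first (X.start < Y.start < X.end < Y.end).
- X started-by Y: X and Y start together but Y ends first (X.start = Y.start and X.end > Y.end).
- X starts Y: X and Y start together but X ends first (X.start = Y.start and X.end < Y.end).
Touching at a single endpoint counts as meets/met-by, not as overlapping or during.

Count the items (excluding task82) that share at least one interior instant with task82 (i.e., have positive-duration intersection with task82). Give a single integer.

Target task82 = [17:55, 22:50].
task80 [12:40, 13:00] → before → no.
task81 [15:40, 18:25] → overlaps → counts.
task83 [10:05, 16:55] → before → no.
task84 [18:25, 20:05] → during → counts.
task85 [06:15, 09:40] → before → no.
task86 [07:35, 14:10] → before → no.
task87 [07:35, 09:00] → before → no.
task88 [12:30, 17:10] → before → no.
task89 [16:05, 19:25] → overlaps → counts.
task90 [11:35, 17:35] → before → no.
Total: 3.

3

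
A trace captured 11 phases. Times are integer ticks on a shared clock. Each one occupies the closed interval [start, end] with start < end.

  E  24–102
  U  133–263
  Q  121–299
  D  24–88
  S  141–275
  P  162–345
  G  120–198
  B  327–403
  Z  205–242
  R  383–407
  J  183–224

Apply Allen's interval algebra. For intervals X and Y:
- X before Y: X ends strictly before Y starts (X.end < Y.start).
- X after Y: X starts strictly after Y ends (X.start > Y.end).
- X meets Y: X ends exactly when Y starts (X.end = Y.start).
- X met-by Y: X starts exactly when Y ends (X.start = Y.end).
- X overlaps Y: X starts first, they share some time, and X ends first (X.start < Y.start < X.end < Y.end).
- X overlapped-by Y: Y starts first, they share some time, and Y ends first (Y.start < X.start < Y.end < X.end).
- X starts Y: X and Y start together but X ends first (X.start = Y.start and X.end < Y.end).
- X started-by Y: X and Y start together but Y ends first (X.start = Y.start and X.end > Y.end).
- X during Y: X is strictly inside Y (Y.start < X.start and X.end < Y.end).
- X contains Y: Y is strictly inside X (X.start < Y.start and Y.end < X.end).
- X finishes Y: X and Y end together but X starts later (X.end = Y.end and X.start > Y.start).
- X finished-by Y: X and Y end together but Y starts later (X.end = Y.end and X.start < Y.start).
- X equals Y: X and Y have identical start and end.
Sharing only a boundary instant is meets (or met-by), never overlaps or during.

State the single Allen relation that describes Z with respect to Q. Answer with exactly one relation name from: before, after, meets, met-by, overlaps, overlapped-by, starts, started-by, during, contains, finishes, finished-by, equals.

during

Z = [205, 242]; Q = [121, 299].
Compare endpoints: Z.start > Q.start, Z.start < Q.end, Z.end > Q.start, Z.end < Q.end.
That pattern is 'during'.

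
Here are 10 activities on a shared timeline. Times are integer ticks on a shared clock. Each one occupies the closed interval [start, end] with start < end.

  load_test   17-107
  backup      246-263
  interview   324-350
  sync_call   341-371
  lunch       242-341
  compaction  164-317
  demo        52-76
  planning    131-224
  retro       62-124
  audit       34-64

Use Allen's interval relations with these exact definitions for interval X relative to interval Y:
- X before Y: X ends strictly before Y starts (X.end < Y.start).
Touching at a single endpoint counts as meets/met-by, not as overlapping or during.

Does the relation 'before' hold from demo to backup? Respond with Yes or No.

demo = [52, 76], backup = [246, 263].
Actual relation of demo to backup: before.
Asked whether 'before' holds → Yes.

Yes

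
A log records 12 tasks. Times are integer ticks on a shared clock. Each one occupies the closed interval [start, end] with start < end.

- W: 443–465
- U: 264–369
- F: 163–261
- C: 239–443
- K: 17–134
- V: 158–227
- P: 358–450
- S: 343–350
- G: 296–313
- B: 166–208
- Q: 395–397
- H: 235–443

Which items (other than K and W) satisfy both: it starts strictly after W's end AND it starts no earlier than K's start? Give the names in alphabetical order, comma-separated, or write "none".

Conditions: its start is strictly after W's end (X.start > 465) AND its start is no earlier than K's start (X.start >= 17).
B: start 166 > 465? ✗; start 166 >= 17? ✓ → no.
C: start 239 > 465? ✗; start 239 >= 17? ✓ → no.
F: start 163 > 465? ✗; start 163 >= 17? ✓ → no.
G: start 296 > 465? ✗; start 296 >= 17? ✓ → no.
H: start 235 > 465? ✗; start 235 >= 17? ✓ → no.
P: start 358 > 465? ✗; start 358 >= 17? ✓ → no.
Q: start 395 > 465? ✗; start 395 >= 17? ✓ → no.
S: start 343 > 465? ✗; start 343 >= 17? ✓ → no.
U: start 264 > 465? ✗; start 264 >= 17? ✓ → no.
V: start 158 > 465? ✗; start 158 >= 17? ✓ → no.
Result: none.

none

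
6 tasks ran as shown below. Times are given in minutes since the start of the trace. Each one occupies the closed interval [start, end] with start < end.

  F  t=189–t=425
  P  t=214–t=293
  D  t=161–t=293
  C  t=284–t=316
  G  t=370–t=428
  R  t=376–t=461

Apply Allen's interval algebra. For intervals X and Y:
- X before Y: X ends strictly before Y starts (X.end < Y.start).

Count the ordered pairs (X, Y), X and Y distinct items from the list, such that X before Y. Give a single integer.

Checking all 30 ordered pairs for relation 'before'; matching pairs in alphabetical order:
(C, G): C before G ✓
(C, R): C before R ✓
(D, G): D before G ✓
(D, R): D before R ✓
(P, G): P before G ✓
(P, R): P before R ✓
Count: 6.

6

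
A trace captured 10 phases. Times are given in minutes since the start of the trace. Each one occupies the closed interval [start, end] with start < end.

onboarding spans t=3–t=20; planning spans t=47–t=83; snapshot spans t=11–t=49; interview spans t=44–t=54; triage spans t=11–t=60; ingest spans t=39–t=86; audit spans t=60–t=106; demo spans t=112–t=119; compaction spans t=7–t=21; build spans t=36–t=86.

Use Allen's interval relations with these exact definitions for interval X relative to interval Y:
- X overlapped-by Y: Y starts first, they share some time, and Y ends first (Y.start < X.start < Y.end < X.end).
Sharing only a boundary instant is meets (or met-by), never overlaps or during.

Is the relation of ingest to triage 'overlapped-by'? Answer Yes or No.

Yes

ingest = [t=39, t=86], triage = [t=11, t=60].
Actual relation of ingest to triage: overlapped-by.
Asked whether 'overlapped-by' holds → Yes.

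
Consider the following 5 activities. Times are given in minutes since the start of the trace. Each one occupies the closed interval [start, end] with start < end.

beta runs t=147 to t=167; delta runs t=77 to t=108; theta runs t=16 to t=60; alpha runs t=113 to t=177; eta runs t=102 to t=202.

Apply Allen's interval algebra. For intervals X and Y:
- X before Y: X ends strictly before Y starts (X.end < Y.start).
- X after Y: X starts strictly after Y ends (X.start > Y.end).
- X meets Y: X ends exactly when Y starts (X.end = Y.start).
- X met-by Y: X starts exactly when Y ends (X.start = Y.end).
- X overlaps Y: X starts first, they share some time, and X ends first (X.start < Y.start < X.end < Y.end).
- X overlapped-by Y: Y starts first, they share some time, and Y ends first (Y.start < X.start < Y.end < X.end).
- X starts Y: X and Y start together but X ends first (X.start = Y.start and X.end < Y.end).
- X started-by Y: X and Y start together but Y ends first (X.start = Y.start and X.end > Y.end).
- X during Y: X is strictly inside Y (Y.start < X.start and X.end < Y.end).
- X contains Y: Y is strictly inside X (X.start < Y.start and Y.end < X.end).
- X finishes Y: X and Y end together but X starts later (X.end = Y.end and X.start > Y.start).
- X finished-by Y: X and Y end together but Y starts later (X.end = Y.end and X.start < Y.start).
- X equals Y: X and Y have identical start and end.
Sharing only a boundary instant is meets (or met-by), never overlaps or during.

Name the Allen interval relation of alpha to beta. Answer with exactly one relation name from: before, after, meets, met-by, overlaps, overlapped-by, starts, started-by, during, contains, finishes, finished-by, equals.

alpha = [t=113, t=177]; beta = [t=147, t=167].
Compare endpoints: alpha.start < beta.start, alpha.start < beta.end, alpha.end > beta.start, alpha.end > beta.end.
That pattern is 'contains'.

contains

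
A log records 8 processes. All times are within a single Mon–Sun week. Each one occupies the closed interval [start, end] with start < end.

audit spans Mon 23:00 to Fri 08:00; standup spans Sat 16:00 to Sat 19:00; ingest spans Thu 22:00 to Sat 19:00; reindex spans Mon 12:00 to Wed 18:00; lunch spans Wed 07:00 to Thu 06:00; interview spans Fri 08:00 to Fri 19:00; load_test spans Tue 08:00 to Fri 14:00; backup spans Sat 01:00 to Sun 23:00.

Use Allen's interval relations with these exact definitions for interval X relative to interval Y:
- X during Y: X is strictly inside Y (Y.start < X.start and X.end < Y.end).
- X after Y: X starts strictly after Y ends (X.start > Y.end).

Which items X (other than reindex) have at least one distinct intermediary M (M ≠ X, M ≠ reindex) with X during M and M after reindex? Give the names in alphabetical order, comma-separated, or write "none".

Target reindex = [Mon 12:00, Wed 18:00].
Intermediaries M with M after reindex: backup, ingest, interview, standup.
Via backup — items with X during backup: standup.
Via ingest — items with X during ingest: interview.
Via interview — items with X during interview: none.
Via standup — items with X during standup: none.
Union: interview, standup.

interview, standup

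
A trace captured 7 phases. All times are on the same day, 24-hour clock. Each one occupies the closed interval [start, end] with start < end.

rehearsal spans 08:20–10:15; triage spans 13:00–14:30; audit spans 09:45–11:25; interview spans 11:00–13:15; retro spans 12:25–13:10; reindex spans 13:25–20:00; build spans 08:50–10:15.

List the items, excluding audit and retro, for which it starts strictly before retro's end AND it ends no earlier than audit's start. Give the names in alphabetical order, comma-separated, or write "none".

build, interview, rehearsal, triage

Conditions: its start is strictly before retro's end (X.start < 13:10) AND its end is no earlier than audit's start (X.end >= 09:45).
build: start 08:50 < 13:10? ✓; end 10:15 >= 09:45? ✓ → yes.
interview: start 11:00 < 13:10? ✓; end 13:15 >= 09:45? ✓ → yes.
rehearsal: start 08:20 < 13:10? ✓; end 10:15 >= 09:45? ✓ → yes.
reindex: start 13:25 < 13:10? ✗; end 20:00 >= 09:45? ✓ → no.
triage: start 13:00 < 13:10? ✓; end 14:30 >= 09:45? ✓ → yes.
Result: build, interview, rehearsal, triage.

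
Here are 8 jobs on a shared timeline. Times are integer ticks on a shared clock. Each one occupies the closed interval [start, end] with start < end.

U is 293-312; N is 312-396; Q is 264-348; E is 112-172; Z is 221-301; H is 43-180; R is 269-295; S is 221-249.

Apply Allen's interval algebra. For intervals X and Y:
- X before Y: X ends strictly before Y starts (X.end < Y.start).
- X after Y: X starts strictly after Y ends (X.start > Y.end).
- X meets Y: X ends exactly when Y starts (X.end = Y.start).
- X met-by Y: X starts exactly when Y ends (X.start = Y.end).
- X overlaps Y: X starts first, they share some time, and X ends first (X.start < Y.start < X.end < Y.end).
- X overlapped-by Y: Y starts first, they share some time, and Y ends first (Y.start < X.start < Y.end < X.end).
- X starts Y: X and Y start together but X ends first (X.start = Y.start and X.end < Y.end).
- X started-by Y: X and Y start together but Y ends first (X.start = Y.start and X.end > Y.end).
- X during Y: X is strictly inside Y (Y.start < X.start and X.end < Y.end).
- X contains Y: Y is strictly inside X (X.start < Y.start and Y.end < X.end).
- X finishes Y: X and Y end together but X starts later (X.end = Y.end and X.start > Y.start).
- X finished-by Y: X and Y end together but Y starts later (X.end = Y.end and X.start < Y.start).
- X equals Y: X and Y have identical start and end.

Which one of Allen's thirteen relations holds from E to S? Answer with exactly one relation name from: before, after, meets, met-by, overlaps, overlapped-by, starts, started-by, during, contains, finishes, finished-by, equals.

E = [112, 172]; S = [221, 249].
Compare endpoints: E.start < S.start, E.start < S.end, E.end < S.start, E.end < S.end.
That pattern is 'before'.

before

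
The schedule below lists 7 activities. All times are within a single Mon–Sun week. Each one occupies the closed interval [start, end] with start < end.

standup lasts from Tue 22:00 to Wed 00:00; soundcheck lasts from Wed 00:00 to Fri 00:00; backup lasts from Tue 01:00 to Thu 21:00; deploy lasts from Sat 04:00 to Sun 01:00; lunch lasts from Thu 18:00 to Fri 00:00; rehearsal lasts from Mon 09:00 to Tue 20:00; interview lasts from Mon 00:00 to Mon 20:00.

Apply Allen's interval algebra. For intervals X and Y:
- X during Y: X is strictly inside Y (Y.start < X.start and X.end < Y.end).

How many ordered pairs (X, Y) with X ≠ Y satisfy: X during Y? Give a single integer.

Checking all 42 ordered pairs for relation 'during'; matching pairs in alphabetical order:
(standup, backup): standup during backup ✓
Count: 1.

1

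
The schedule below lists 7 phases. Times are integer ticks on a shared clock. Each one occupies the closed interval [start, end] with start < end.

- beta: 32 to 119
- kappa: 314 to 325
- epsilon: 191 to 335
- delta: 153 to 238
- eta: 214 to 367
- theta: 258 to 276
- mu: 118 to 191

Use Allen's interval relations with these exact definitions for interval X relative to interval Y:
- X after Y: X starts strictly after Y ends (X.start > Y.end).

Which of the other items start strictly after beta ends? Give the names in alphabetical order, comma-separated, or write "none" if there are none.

Target beta = [32, 119].
delta [153, 238] → after → yes.
epsilon [191, 335] → after → yes.
eta [214, 367] → after → yes.
kappa [314, 325] → after → yes.
mu [118, 191] → overlapped-by → no.
theta [258, 276] → after → yes.
Result: delta, epsilon, eta, kappa, theta.

delta, epsilon, eta, kappa, theta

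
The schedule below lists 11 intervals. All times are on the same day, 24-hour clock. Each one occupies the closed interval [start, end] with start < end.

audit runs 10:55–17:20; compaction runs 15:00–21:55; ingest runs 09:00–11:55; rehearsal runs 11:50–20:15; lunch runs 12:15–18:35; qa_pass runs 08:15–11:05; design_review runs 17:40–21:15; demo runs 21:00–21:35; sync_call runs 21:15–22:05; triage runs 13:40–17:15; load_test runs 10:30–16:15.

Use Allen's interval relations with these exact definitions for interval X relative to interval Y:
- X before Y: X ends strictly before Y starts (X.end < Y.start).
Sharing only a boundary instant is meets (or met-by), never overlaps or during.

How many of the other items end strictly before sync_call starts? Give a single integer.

Target sync_call = [21:15, 22:05].
audit [10:55, 17:20] → before → counts.
compaction [15:00, 21:55] → overlaps → no.
demo [21:00, 21:35] → overlaps → no.
design_review [17:40, 21:15] → meets → no.
ingest [09:00, 11:55] → before → counts.
load_test [10:30, 16:15] → before → counts.
lunch [12:15, 18:35] → before → counts.
qa_pass [08:15, 11:05] → before → counts.
rehearsal [11:50, 20:15] → before → counts.
triage [13:40, 17:15] → before → counts.
Total: 7.

7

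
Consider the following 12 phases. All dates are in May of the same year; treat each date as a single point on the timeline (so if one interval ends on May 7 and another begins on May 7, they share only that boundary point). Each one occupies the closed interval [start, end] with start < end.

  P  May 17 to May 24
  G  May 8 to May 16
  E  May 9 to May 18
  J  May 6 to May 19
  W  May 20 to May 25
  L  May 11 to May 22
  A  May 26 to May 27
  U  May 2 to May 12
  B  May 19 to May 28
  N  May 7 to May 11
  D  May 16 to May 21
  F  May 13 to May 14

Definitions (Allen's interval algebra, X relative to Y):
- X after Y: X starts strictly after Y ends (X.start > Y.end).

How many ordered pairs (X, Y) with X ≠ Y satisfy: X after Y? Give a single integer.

30

Checking all 132 ordered pairs for relation 'after'; matching pairs in alphabetical order:
(A, D): A after D ✓
(A, E): A after E ✓
(A, F): A after F ✓
(A, G): A after G ✓
(A, J): A after J ✓
(A, L): A after L ✓
(A, N): A after N ✓
(A, P): A after P ✓
(A, U): A after U ✓
(A, W): A after W ✓
(B, E): B after E ✓
(B, F): B after F ✓
(B, G): B after G ✓
(B, N): B after N ✓
(B, U): B after U ✓
(D, F): D after F ✓
(D, N): D after N ✓
(D, U): D after U ✓
(F, N): F after N ✓
(F, U): F after U ✓
(P, F): P after F ✓
(P, G): P after G ✓
(P, N): P after N ✓
(P, U): P after U ✓
... plus 6 further pairs not listed.
Count: 30.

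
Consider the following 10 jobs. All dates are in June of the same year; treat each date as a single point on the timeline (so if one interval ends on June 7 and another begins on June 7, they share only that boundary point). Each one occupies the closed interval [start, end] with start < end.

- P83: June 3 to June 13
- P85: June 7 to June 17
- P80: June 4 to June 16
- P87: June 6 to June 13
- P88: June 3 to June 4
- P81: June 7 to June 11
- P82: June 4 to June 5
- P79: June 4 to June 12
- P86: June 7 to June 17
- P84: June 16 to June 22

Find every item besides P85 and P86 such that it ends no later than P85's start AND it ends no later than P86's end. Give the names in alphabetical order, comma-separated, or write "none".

P82, P88

Conditions: its end is no later than P85's start (X.end <= June 7) AND its end is no later than P86's end (X.end <= June 17).
P79: end June 12 <= June 7? ✗; end June 12 <= June 17? ✓ → no.
P80: end June 16 <= June 7? ✗; end June 16 <= June 17? ✓ → no.
P81: end June 11 <= June 7? ✗; end June 11 <= June 17? ✓ → no.
P82: end June 5 <= June 7? ✓; end June 5 <= June 17? ✓ → yes.
P83: end June 13 <= June 7? ✗; end June 13 <= June 17? ✓ → no.
P84: end June 22 <= June 7? ✗; end June 22 <= June 17? ✗ → no.
P87: end June 13 <= June 7? ✗; end June 13 <= June 17? ✓ → no.
P88: end June 4 <= June 7? ✓; end June 4 <= June 17? ✓ → yes.
Result: P82, P88.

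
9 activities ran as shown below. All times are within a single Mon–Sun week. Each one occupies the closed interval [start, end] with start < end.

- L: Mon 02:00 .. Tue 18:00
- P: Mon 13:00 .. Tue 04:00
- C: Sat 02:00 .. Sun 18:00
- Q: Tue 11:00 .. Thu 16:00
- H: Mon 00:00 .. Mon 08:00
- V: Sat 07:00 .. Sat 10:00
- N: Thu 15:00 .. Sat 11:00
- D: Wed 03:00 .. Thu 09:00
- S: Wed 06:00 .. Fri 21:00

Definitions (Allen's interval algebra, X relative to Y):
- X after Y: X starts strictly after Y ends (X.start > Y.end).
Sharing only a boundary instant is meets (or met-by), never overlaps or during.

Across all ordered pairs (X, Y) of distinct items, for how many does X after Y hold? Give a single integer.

Checking all 72 ordered pairs for relation 'after'; matching pairs in alphabetical order:
(C, D): C after D ✓
(C, H): C after H ✓
(C, L): C after L ✓
(C, P): C after P ✓
(C, Q): C after Q ✓
(C, S): C after S ✓
(D, H): D after H ✓
(D, L): D after L ✓
(D, P): D after P ✓
(N, D): N after D ✓
(N, H): N after H ✓
(N, L): N after L ✓
(N, P): N after P ✓
(P, H): P after H ✓
(Q, H): Q after H ✓
(Q, P): Q after P ✓
(S, H): S after H ✓
(S, L): S after L ✓
(S, P): S after P ✓
(V, D): V after D ✓
(V, H): V after H ✓
(V, L): V after L ✓
(V, P): V after P ✓
(V, Q): V after Q ✓
... plus 1 further pairs not listed.
Count: 25.

25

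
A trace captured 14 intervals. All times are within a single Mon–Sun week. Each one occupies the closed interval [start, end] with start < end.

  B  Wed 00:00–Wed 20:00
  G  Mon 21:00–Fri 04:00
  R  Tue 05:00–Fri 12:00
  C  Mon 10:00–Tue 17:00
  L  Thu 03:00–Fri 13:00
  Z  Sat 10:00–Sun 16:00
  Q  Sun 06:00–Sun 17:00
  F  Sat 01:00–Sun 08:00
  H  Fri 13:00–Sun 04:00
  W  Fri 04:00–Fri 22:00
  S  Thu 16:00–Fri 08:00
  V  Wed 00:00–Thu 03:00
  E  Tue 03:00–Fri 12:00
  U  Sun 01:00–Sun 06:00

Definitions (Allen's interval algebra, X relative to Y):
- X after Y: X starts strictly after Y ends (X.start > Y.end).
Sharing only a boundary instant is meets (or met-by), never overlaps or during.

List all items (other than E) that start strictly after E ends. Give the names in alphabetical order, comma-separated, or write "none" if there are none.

Target E = [Tue 03:00, Fri 12:00].
B [Wed 00:00, Wed 20:00] → during → no.
C [Mon 10:00, Tue 17:00] → overlaps → no.
F [Sat 01:00, Sun 08:00] → after → yes.
G [Mon 21:00, Fri 04:00] → overlaps → no.
H [Fri 13:00, Sun 04:00] → after → yes.
L [Thu 03:00, Fri 13:00] → overlapped-by → no.
Q [Sun 06:00, Sun 17:00] → after → yes.
R [Tue 05:00, Fri 12:00] → finishes → no.
S [Thu 16:00, Fri 08:00] → during → no.
U [Sun 01:00, Sun 06:00] → after → yes.
V [Wed 00:00, Thu 03:00] → during → no.
W [Fri 04:00, Fri 22:00] → overlapped-by → no.
Z [Sat 10:00, Sun 16:00] → after → yes.
Result: F, H, Q, U, Z.

F, H, Q, U, Z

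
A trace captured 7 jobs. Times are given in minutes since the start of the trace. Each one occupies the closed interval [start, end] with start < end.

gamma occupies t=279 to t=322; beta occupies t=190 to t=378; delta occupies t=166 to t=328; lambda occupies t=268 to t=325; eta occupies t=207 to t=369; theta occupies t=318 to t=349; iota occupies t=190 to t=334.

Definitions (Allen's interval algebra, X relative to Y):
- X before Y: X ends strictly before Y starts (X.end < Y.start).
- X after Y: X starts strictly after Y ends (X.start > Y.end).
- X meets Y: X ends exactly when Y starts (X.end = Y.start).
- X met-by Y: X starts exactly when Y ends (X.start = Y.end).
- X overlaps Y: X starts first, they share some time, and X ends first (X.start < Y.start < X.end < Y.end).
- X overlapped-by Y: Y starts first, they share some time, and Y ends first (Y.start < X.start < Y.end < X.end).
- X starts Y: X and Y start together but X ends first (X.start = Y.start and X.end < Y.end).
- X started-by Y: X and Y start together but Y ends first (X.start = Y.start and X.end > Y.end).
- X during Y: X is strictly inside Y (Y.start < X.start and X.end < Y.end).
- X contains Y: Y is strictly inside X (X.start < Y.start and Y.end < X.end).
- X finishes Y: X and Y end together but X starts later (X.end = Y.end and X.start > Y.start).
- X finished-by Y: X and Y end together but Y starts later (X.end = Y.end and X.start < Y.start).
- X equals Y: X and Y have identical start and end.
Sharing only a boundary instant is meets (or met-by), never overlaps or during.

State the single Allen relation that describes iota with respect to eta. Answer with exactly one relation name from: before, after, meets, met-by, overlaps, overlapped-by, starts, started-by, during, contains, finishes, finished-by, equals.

overlaps

iota = [t=190, t=334]; eta = [t=207, t=369].
Compare endpoints: iota.start < eta.start, iota.start < eta.end, iota.end > eta.start, iota.end < eta.end.
That pattern is 'overlaps'.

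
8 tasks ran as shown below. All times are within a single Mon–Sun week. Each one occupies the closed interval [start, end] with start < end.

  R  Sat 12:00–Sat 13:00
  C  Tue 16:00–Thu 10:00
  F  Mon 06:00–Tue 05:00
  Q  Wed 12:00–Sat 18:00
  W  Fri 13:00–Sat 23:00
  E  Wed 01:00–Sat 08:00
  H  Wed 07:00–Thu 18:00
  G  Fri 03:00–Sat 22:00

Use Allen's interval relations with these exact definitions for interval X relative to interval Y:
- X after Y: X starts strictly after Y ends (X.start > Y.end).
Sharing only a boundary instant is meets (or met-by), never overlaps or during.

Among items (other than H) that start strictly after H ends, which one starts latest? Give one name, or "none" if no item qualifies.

R

Target H = [Wed 07:00, Thu 18:00].
C [Tue 16:00, Thu 10:00] → overlaps → excluded.
E [Wed 01:00, Sat 08:00] → contains → excluded.
F [Mon 06:00, Tue 05:00] → before → excluded.
G [Fri 03:00, Sat 22:00] → after → candidate.
Q [Wed 12:00, Sat 18:00] → overlapped-by → excluded.
R [Sat 12:00, Sat 13:00] → after → candidate.
W [Fri 13:00, Sat 23:00] → after → candidate.
Among candidates, latest start is Sat 12:00 → R.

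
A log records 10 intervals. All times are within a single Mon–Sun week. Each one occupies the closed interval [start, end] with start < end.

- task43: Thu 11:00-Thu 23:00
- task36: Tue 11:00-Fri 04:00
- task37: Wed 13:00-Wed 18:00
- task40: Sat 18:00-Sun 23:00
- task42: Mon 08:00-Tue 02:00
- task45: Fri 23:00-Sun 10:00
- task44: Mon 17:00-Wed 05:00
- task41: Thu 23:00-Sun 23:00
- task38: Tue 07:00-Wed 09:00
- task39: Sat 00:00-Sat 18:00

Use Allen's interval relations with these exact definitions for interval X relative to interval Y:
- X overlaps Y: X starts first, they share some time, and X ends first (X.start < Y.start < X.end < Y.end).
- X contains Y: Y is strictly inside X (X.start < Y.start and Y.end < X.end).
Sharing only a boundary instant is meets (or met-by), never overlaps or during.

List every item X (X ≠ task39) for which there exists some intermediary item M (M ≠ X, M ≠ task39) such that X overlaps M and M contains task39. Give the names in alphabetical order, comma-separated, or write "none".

Target task39 = [Sat 00:00, Sat 18:00].
Intermediaries M with M contains task39: task41, task45.
Via task41 — items with X overlaps task41: task36.
Via task45 — items with X overlaps task45: none.
Union: task36.

task36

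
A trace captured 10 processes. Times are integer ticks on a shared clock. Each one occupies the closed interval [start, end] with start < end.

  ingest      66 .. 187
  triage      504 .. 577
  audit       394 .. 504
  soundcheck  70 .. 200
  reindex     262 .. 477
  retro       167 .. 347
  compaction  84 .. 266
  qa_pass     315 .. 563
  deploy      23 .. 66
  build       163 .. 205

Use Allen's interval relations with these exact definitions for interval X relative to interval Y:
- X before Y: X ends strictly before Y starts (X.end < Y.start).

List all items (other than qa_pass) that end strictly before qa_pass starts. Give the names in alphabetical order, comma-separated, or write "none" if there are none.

build, compaction, deploy, ingest, soundcheck

Target qa_pass = [315, 563].
audit [394, 504] → during → no.
build [163, 205] → before → yes.
compaction [84, 266] → before → yes.
deploy [23, 66] → before → yes.
ingest [66, 187] → before → yes.
reindex [262, 477] → overlaps → no.
retro [167, 347] → overlaps → no.
soundcheck [70, 200] → before → yes.
triage [504, 577] → overlapped-by → no.
Result: build, compaction, deploy, ingest, soundcheck.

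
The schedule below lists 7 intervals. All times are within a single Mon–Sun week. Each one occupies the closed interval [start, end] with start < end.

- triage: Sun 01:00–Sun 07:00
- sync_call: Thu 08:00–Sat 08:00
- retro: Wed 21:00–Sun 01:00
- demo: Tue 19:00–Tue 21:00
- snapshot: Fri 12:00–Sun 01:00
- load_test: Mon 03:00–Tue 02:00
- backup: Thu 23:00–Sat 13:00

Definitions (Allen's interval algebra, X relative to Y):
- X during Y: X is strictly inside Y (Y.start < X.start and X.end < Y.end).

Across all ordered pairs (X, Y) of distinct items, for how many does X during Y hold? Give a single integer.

Checking all 42 ordered pairs for relation 'during'; matching pairs in alphabetical order:
(backup, retro): backup during retro ✓
(sync_call, retro): sync_call during retro ✓
Count: 2.

2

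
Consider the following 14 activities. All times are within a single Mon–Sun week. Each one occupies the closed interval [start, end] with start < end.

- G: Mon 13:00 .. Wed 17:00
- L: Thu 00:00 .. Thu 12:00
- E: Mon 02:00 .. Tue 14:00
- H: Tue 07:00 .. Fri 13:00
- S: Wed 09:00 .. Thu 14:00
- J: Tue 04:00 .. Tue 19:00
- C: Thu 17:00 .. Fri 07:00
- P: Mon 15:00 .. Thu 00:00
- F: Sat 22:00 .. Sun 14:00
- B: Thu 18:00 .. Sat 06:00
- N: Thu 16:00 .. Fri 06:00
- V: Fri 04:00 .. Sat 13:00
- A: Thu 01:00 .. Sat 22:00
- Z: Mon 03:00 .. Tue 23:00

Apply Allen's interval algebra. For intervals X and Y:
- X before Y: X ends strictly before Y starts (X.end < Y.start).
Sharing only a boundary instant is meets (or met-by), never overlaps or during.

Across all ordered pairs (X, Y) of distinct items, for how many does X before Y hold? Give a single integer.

Checking all 182 ordered pairs for relation 'before'; matching pairs in alphabetical order:
(B, F): B before F ✓
(C, F): C before F ✓
(E, A): E before A ✓
(E, B): E before B ✓
(E, C): E before C ✓
(E, F): E before F ✓
(E, L): E before L ✓
(E, N): E before N ✓
(E, S): E before S ✓
(E, V): E before V ✓
(G, A): G before A ✓
(G, B): G before B ✓
(G, C): G before C ✓
(G, F): G before F ✓
(G, L): G before L ✓
(G, N): G before N ✓
(G, V): G before V ✓
(H, F): H before F ✓
(J, A): J before A ✓
(J, B): J before B ✓
(J, C): J before C ✓
(J, F): J before F ✓
(J, L): J before L ✓
(J, N): J before N ✓
... plus 28 further pairs not listed.
Count: 52.

52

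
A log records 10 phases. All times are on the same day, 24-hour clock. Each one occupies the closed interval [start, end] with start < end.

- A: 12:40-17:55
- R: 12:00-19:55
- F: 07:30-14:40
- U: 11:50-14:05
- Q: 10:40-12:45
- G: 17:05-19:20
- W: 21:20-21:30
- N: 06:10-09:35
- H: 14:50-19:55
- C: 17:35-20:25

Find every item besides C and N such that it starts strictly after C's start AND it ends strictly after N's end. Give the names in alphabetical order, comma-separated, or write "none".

W

Conditions: its start is strictly after C's start (X.start > 17:35) AND its end is strictly after N's end (X.end > 09:35).
A: start 12:40 > 17:35? ✗; end 17:55 > 09:35? ✓ → no.
F: start 07:30 > 17:35? ✗; end 14:40 > 09:35? ✓ → no.
G: start 17:05 > 17:35? ✗; end 19:20 > 09:35? ✓ → no.
H: start 14:50 > 17:35? ✗; end 19:55 > 09:35? ✓ → no.
Q: start 10:40 > 17:35? ✗; end 12:45 > 09:35? ✓ → no.
R: start 12:00 > 17:35? ✗; end 19:55 > 09:35? ✓ → no.
U: start 11:50 > 17:35? ✗; end 14:05 > 09:35? ✓ → no.
W: start 21:20 > 17:35? ✓; end 21:30 > 09:35? ✓ → yes.
Result: W.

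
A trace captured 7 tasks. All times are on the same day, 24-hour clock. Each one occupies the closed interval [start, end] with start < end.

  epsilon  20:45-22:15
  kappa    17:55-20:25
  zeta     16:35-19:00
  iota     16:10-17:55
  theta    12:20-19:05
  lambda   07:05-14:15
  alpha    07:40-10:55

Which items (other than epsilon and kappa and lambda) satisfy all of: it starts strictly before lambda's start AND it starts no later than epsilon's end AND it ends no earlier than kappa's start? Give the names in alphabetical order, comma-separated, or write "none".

none

Conditions: its start is strictly before lambda's start (X.start < 07:05) AND its start is no later than epsilon's end (X.start <= 22:15) AND its end is no earlier than kappa's start (X.end >= 17:55).
alpha: start 07:40 < 07:05? ✗; start 07:40 <= 22:15? ✓; end 10:55 >= 17:55? ✗ → no.
iota: start 16:10 < 07:05? ✗; start 16:10 <= 22:15? ✓; end 17:55 >= 17:55? ✓ → no.
theta: start 12:20 < 07:05? ✗; start 12:20 <= 22:15? ✓; end 19:05 >= 17:55? ✓ → no.
zeta: start 16:35 < 07:05? ✗; start 16:35 <= 22:15? ✓; end 19:00 >= 17:55? ✓ → no.
Result: none.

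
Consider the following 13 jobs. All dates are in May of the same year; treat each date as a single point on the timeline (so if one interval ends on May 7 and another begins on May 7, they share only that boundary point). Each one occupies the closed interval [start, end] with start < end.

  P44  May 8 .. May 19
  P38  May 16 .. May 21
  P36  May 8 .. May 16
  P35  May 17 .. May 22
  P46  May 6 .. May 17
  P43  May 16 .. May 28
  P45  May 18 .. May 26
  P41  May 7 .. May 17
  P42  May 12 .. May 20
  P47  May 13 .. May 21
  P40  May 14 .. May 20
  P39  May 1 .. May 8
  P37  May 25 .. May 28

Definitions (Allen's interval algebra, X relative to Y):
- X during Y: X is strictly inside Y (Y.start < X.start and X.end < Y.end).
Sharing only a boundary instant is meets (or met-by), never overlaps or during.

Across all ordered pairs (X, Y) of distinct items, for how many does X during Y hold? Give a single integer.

5

Checking all 156 ordered pairs for relation 'during'; matching pairs in alphabetical order:
(P35, P43): P35 during P43 ✓
(P36, P41): P36 during P41 ✓
(P36, P46): P36 during P46 ✓
(P40, P47): P40 during P47 ✓
(P45, P43): P45 during P43 ✓
Count: 5.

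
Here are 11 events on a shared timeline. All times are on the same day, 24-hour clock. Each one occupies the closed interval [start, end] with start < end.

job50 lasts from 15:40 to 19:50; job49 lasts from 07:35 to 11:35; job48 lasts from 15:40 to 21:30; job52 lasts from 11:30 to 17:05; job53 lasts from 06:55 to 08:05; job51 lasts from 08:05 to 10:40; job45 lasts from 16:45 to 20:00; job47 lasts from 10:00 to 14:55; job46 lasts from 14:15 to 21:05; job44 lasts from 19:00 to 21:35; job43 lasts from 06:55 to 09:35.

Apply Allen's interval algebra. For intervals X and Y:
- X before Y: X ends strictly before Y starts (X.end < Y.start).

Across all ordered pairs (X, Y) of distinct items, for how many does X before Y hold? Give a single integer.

Checking all 110 ordered pairs for relation 'before'; matching pairs in alphabetical order:
(job43, job44): job43 before job44 ✓
(job43, job45): job43 before job45 ✓
(job43, job46): job43 before job46 ✓
(job43, job47): job43 before job47 ✓
(job43, job48): job43 before job48 ✓
(job43, job50): job43 before job50 ✓
(job43, job52): job43 before job52 ✓
(job47, job44): job47 before job44 ✓
(job47, job45): job47 before job45 ✓
(job47, job48): job47 before job48 ✓
(job47, job50): job47 before job50 ✓
(job49, job44): job49 before job44 ✓
(job49, job45): job49 before job45 ✓
(job49, job46): job49 before job46 ✓
(job49, job48): job49 before job48 ✓
(job49, job50): job49 before job50 ✓
(job51, job44): job51 before job44 ✓
(job51, job45): job51 before job45 ✓
(job51, job46): job51 before job46 ✓
(job51, job48): job51 before job48 ✓
(job51, job50): job51 before job50 ✓
(job51, job52): job51 before job52 ✓
(job52, job44): job52 before job44 ✓
(job53, job44): job53 before job44 ✓
... plus 6 further pairs not listed.
Count: 30.

30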